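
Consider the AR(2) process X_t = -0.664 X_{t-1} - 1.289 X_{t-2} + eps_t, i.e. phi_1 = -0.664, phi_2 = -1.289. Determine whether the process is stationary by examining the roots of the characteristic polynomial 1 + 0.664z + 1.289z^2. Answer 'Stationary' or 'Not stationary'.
\text{Not stationary}

The AR(p) characteristic polynomial is P(z) = 1 + 0.664z + 1.289z^2.
Stationarity requires all roots to lie outside the unit circle, i.e. |z| > 1 for every root.
Set 1 + (0.664) z + (1.289) z^2 = 0, i.e. a z^2 + b z + c = 0 with a = 1.289, b = 0.664, c = 1.
Discriminant D = b^2 - 4ac = (0.664)^2 - 4*(1.289)*1 = 0.440896 - (5.156) = -4.715104.
D < 0, so the roots are the complex-conjugate pair z = (-b +/- i sqrt(-D)) / (2a) = -0.2576 +/- 0.8423i.
For a conjugate pair |z|^2 = z * conj(z) = (product of roots) = c/a = 1/(1.289) = 0.775795, so |z| = sqrt(0.775795) = 0.8808 for both roots.
Moduli of all roots: 0.8808, 0.8808.
All moduli strictly greater than 1? No.
Verdict: Not stationary.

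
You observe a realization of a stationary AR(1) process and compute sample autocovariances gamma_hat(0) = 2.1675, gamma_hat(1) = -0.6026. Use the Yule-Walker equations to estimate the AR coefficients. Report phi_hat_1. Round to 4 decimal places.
\hat\phi_{1} = -0.2780

The Yule-Walker equations for an AR(p) process read, in matrix form,
  Gamma_p phi = r_p,   with   (Gamma_p)_{ij} = gamma(|i - j|),
                       (r_p)_i = gamma(i),   i,j = 1..p.
Substitute the sample gammas (Toeplitz matrix and right-hand side of size 1):
  Gamma_p = [[2.1675]]
  r_p     = [-0.6026]
With p = 1 this is the single equation gamma(0) phi_1 = gamma(1):
  phi_hat_1 = gamma(1) / gamma(0) = -0.6026 / 2.1675 = -0.2780.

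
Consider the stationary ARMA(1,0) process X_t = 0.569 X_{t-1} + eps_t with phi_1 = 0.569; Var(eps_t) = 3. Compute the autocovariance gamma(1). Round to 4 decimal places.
\gamma(1) = 2.5243

Multiply the model equation by X_{t-k} and take expectations. With theta_0 = psi_0 = 1 and psi_j the MA(infinity) weights, this gives
  gamma(k) - sum_i phi_i gamma(k-i) = c_k,
  c_k = sigma^2 * sum_{j=k..q} theta_j psi_{j-k}   (c_k = 0 for k > q),
using gamma(-m) = gamma(m).
Pure AR (q = 0): c_0 = sigma^2 = 3, c_k = 0 for k >= 1.
Equations for k = 0 and k = 1 (AR order 1):
  gamma(0) = phi_1 gamma(1) + c_0
  gamma(1) = phi_1 gamma(0) + c_1
Substituting the second into the first: gamma(0) (1 - phi_1^2) = c_0 + phi_1 c_1, so
  gamma(0) = c_0 / (1 - phi_1^2) = 3 / (1 - (0.569)^2) = 3 / 0.676239 = 4.436301.
  gamma(1) = phi_1 gamma(0) = (0.569)(4.436301) = 2.524255.
Therefore gamma(1) = 2.5243 (to 4 decimal places).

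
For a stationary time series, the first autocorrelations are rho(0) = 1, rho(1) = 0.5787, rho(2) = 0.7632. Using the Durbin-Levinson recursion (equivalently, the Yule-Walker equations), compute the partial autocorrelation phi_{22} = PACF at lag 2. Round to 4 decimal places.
\phi_{22} = 0.6440

The PACF at lag k is phi_{kk}, the last component of the solution
to the Yule-Walker system G_k phi = r_k where
  (G_k)_{ij} = rho(|i - j|), (r_k)_i = rho(i), i,j = 1..k.
Equivalently, Durbin-Levinson gives phi_{kk} iteratively:
  phi_{11} = rho(1)
  phi_{kk} = [rho(k) - sum_{j=1..k-1} phi_{k-1,j} rho(k-j)]
            / [1 - sum_{j=1..k-1} phi_{k-1,j} rho(j)],
  phi_{k,j} = phi_{k-1,j} - phi_{kk} phi_{k-1,k-j},  j = 1..k-1.
Step k = 1:
  phi_11 = rho(1) = 0.5787.
Step k = 2:
  phi_22 = [rho(2) - phi_11 rho(1)] / [1 - phi_11 rho(1)] = [0.7632 - (0.5787)(0.5787)] / [1 - (0.5787)(0.5787)]
         = 0.42830631 / 0.66510631 = 0.644.
Therefore phi_{22} = 0.6440.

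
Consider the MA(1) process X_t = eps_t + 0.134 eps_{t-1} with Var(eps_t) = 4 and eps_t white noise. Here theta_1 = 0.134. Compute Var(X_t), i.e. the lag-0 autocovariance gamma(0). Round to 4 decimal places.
\gamma(0) = 4.0718

For an MA(q) process X_t = eps_t + sum_i theta_i eps_{t-i} with
Var(eps_t) = sigma^2, the variance is
  gamma(0) = sigma^2 * (1 + sum_i theta_i^2).
  sum_i theta_i^2 = (0.134)^2 = 0.017956.
  gamma(0) = 4 * (1 + 0.017956) = 4 * 1.017956 = 4.071824, which rounds to 4.0718.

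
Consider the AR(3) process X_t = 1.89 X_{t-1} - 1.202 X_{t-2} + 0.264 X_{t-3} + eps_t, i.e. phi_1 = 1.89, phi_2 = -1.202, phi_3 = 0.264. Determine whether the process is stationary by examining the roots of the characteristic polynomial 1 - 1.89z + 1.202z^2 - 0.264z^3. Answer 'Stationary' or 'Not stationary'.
\text{Stationary}

The AR(p) characteristic polynomial is P(z) = 1 - 1.89z + 1.202z^2 - 0.264z^3.
Stationarity requires all roots to lie outside the unit circle, i.e. |z| > 1 for every root.
Degree 3: look for a simple real root z0 first, then factor out (1 - z/z0) and solve the remaining quadratic.
Testing z0 = 1.25: P(1.25) = 1 + (-1.89)(1.25) + (1.202)(1.25)^2 + (-0.264)(1.25)^3
  = 1 + (-2.3625) + (1.878125) + (-0.515625) = 0.  So z_0 = 1.25 is a root, |z_0| = 1.25.
Divide out the factor (1 - 0.8 z) = (1 - z/z0) (since 1/z0 = 0.8):
  P(z) = (1 - 0.8 z)(1 + (-1.09) z + (0.33) z^2)
  [check: z-coef -1.09 - (0.8) = -1.89; z^2-coef 0.33 - (0.8)(-1.09) = 1.202; z^3-coef -(0.8)(0.33) = -0.264.]
Remaining roots from the quadratic factor 1 + (-1.09) z + (0.33) z^2:
  Set 1 + (-1.09) z + (0.33) z^2 = 0, i.e. a z^2 + b z + c = 0 with a = 0.33, b = -1.09, c = 1.
  Discriminant D = b^2 - 4ac = (-1.09)^2 - 4*(0.33)*1 = 1.1881 - (1.32) = -0.1319.
  D < 0, so the roots are the complex-conjugate pair z = (-b +/- i sqrt(-D)) / (2a) = 1.6515 +/- 0.5503i.
  For a conjugate pair |z|^2 = z * conj(z) = (product of roots) = c/a = 1/(0.33) = 3.030303, so |z| = sqrt(3.030303) = 1.7408 for both roots.
Moduli of all roots: 1.2500, 1.7408, 1.7408.
All moduli strictly greater than 1? Yes.
Verdict: Stationary.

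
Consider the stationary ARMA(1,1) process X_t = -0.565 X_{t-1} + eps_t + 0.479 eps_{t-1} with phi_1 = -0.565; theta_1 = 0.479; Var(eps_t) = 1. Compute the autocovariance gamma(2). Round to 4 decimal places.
\gamma(2) = 0.0521

Multiply the model equation by X_{t-k} and take expectations. With theta_0 = psi_0 = 1 and psi_j the MA(infinity) weights, this gives
  gamma(k) - sum_i phi_i gamma(k-i) = c_k,
  c_k = sigma^2 * sum_{j=k..q} theta_j psi_{j-k}   (c_k = 0 for k > q),
using gamma(-m) = gamma(m).
psi-weights needed (psi_j = theta_j + sum_i phi_i psi_{j-i}):
  psi_1 = theta_1 + phi_1 = 0.479 + (-0.565) = -0.086
Right-hand sides:
  c_0 = sigma^2 (1 + theta_1 psi_1) = 1 * (1 + (0.479)(-0.086)) = 1 * 0.958806 = 0.958806
  c_1 = sigma^2 theta_1 = 1 * (0.479) = 0.479
  c_2 = 0
Equations for k = 0 and k = 1 (AR order 1):
  gamma(0) = phi_1 gamma(1) + c_0
  gamma(1) = phi_1 gamma(0) + c_1
Substituting the second into the first: gamma(0) (1 - phi_1^2) = c_0 + phi_1 c_1, so
  gamma(0) = (c_0 + phi_1 c_1) / (1 - phi_1^2) = (0.958806 + (-0.565)(0.479)) / (1 - (-0.565)^2) = 0.688171 / 0.680775 = 1.010864.
  gamma(1) = phi_1 gamma(0) + c_1 = (-0.565)(1.010864) + (0.479) = -0.092138.
For k = 2 (> q): gamma(2) = phi_1 gamma(1) = (-0.565)(-0.092138) = 0.052058.
Therefore gamma(2) = 0.0521 (to 4 decimal places).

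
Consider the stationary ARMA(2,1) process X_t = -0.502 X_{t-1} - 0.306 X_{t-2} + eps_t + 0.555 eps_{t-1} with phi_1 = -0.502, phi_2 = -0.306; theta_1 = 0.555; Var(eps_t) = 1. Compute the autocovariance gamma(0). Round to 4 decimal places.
\gamma(0) = 1.1410

Multiply the model equation by X_{t-k} and take expectations. With theta_0 = psi_0 = 1 and psi_j the MA(infinity) weights, this gives
  gamma(k) - sum_i phi_i gamma(k-i) = c_k,
  c_k = sigma^2 * sum_{j=k..q} theta_j psi_{j-k}   (c_k = 0 for k > q),
using gamma(-m) = gamma(m).
psi-weights needed (psi_j = theta_j + sum_i phi_i psi_{j-i}):
  psi_1 = theta_1 + phi_1 = 0.555 + (-0.502) = 0.053
Right-hand sides:
  c_0 = sigma^2 (1 + theta_1 psi_1) = 1 * (1 + (0.555)(0.053)) = 1 * 1.029415 = 1.029415
  c_1 = sigma^2 theta_1 = 1 * (0.555) = 0.555
  c_2 = 0
Equations for k = 0, 1, 2 (AR order 2, c_2 = 0):
  (E0) gamma(0) = phi_1 gamma(1) + phi_2 gamma(2) + c_0
  (E1) gamma(1) = phi_1 gamma(0) + phi_2 gamma(1) + c_1
  (E2) gamma(2) = phi_1 gamma(1) + phi_2 gamma(0)
From (E1): gamma(1) = A gamma(0) + B with
  A = phi_1 / (1 - phi_2) = -0.502 / 1.306 = -0.38438,   B = c_1 / (1 - phi_2) = 0.555 / 1.306 = 0.424962.
Insert (E2) into (E0): gamma(0) (1 - phi_2^2) = phi_1 (1 + phi_2) gamma(1) + c_0.
  phi_1 (1 + phi_2) = (-0.502)(0.694) = -0.348388,   1 - phi_2^2 = 0.906364.
Replace gamma(1) by A gamma(0) + B and collect gamma(0):
  gamma(0) [0.906364 - (-0.348388)(-0.38438)] = (-0.348388)(0.424962) + 1.029415
  gamma(0) * 0.772451 = 0.881363
  gamma(0) = 0.881363 / 0.772451 = 1.140996.
Therefore gamma(0) = 1.1410 (to 4 decimal places).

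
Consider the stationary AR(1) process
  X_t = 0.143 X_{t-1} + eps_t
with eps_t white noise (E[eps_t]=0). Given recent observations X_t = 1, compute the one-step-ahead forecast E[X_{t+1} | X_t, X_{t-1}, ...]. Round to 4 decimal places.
E[X_{t+1} \mid \mathcal F_t] = 0.1430

For an AR(p) model X_t = c + sum_i phi_i X_{t-i} + eps_t, the
one-step-ahead conditional mean is
  E[X_{t+1} | X_t, ...] = c + sum_i phi_i X_{t+1-i}.
Substitute known values:
  E[X_{t+1} | ...] = (0.143) * (1)
                   = 0.1430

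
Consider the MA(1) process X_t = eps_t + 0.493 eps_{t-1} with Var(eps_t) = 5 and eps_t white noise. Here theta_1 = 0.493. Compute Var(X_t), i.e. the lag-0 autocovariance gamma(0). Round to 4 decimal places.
\gamma(0) = 6.2152

For an MA(q) process X_t = eps_t + sum_i theta_i eps_{t-i} with
Var(eps_t) = sigma^2, the variance is
  gamma(0) = sigma^2 * (1 + sum_i theta_i^2).
  sum_i theta_i^2 = (0.493)^2 = 0.243049.
  gamma(0) = 5 * (1 + 0.243049) = 5 * 1.243049 = 6.215245, which rounds to 6.2152.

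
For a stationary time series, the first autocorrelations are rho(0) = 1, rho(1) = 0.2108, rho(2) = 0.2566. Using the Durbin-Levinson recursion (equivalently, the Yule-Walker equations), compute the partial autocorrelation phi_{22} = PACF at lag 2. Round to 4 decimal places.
\phi_{22} = 0.2220

The PACF at lag k is phi_{kk}, the last component of the solution
to the Yule-Walker system G_k phi = r_k where
  (G_k)_{ij} = rho(|i - j|), (r_k)_i = rho(i), i,j = 1..k.
Equivalently, Durbin-Levinson gives phi_{kk} iteratively:
  phi_{11} = rho(1)
  phi_{kk} = [rho(k) - sum_{j=1..k-1} phi_{k-1,j} rho(k-j)]
            / [1 - sum_{j=1..k-1} phi_{k-1,j} rho(j)],
  phi_{k,j} = phi_{k-1,j} - phi_{kk} phi_{k-1,k-j},  j = 1..k-1.
Step k = 1:
  phi_11 = rho(1) = 0.2108.
Step k = 2:
  phi_22 = [rho(2) - phi_11 rho(1)] / [1 - phi_11 rho(1)] = [0.2566 - (0.2108)(0.2108)] / [1 - (0.2108)(0.2108)]
         = 0.21216336 / 0.95556336 = 0.222.
Therefore phi_{22} = 0.2220.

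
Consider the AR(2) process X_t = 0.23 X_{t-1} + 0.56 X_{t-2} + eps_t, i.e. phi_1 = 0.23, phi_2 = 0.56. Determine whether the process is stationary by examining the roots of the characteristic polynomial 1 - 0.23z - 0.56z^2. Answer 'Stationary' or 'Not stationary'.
\text{Stationary}

The AR(p) characteristic polynomial is P(z) = 1 - 0.23z - 0.56z^2.
Stationarity requires all roots to lie outside the unit circle, i.e. |z| > 1 for every root.
Set 1 + (-0.23) z + (-0.56) z^2 = 0, i.e. a z^2 + b z + c = 0 with a = -0.56, b = -0.23, c = 1.
Discriminant D = b^2 - 4ac = (-0.23)^2 - 4*(-0.56)*1 = 0.0529 - (-2.24) = 2.2929.
D >= 0, so the roots are real: z = (-b +/- sqrt(D)) / (2a) = (0.23 +/- 1.514232) / (-1.12).
  z_1 = (0.23 + 1.514232) / (-1.12) = -1.5574,   |z_1| = 1.5574.
  z_2 = (0.23 - 1.514232) / (-1.12) = 1.1466,   |z_2| = 1.1466.
Moduli of all roots: 1.5574, 1.1466.
All moduli strictly greater than 1? Yes.
Verdict: Stationary.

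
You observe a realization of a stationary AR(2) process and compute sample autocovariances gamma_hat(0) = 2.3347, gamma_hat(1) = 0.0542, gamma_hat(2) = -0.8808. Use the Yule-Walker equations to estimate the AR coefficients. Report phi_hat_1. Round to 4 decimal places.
\hat\phi_{1} = 0.0320

The Yule-Walker equations for an AR(p) process read, in matrix form,
  Gamma_p phi = r_p,   with   (Gamma_p)_{ij} = gamma(|i - j|),
                       (r_p)_i = gamma(i),   i,j = 1..p.
Substitute the sample gammas (Toeplitz matrix and right-hand side of size 2):
  Gamma_p = [[2.3347, 0.0542], [0.0542, 2.3347]]
  r_p     = [0.0542, -0.8808]
Written out:
  2.3347 phi_1 + 0.0542 phi_2 = 0.0542
  0.0542 phi_1 + 2.3347 phi_2 = -0.8808
Solve by Cramer's rule:
  det = gamma(0)^2 - gamma(1)^2 = (2.3347)^2 - (0.0542)^2 = 5.45082409 - 0.00293764 = 5.44788645
  phi_hat_1 = [gamma(1) gamma(0) - gamma(1) gamma(2)] / det = [(0.0542)(2.3347) - (0.0542)(-0.8808)] / 5.44788645 = 0.1742801 / 5.44788645 = 0.032
  phi_hat_2 = [gamma(0) gamma(2) - gamma(1)^2] / det = [(2.3347)(-0.8808) - (0.0542)^2] / 5.44788645 = -2.0593414 / 5.44788645 = -0.378
So phi_hat = [0.0320, -0.3780].
Therefore phi_hat_1 = 0.0320.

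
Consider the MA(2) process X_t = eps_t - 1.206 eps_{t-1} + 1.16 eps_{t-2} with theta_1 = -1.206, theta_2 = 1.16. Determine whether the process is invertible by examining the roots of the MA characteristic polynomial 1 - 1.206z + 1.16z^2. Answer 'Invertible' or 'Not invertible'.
\text{Not invertible}

The MA(q) characteristic polynomial is P(z) = 1 - 1.206z + 1.16z^2.
Invertibility requires all roots to lie outside the unit circle, i.e. |z| > 1 for every root.
Set 1 + (-1.206) z + (1.16) z^2 = 0, i.e. a z^2 + b z + c = 0 with a = 1.16, b = -1.206, c = 1.
Discriminant D = b^2 - 4ac = (-1.206)^2 - 4*(1.16)*1 = 1.454436 - (4.64) = -3.185564.
D < 0, so the roots are the complex-conjugate pair z = (-b +/- i sqrt(-D)) / (2a) = 0.5198 +/- 0.7693i.
For a conjugate pair |z|^2 = z * conj(z) = (product of roots) = c/a = 1/(1.16) = 0.862069, so |z| = sqrt(0.862069) = 0.9285 for both roots.
Moduli of all roots: 0.9285, 0.9285.
All moduli strictly greater than 1? No.
Verdict: Not invertible.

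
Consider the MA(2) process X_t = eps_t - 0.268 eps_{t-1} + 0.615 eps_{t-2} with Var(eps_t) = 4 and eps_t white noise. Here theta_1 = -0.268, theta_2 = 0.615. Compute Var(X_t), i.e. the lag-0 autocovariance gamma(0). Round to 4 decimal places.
\gamma(0) = 5.8002

For an MA(q) process X_t = eps_t + sum_i theta_i eps_{t-i} with
Var(eps_t) = sigma^2, the variance is
  gamma(0) = sigma^2 * (1 + sum_i theta_i^2).
  sum_i theta_i^2 = (-0.268)^2 + (0.615)^2 = 0.071824 + 0.378225 = 0.450049.
  gamma(0) = 4 * (1 + 0.450049) = 4 * 1.450049 = 5.800196, which rounds to 5.8002.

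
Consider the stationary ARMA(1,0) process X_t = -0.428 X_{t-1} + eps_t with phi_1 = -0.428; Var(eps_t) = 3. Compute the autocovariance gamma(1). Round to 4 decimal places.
\gamma(1) = -1.5720

Multiply the model equation by X_{t-k} and take expectations. With theta_0 = psi_0 = 1 and psi_j the MA(infinity) weights, this gives
  gamma(k) - sum_i phi_i gamma(k-i) = c_k,
  c_k = sigma^2 * sum_{j=k..q} theta_j psi_{j-k}   (c_k = 0 for k > q),
using gamma(-m) = gamma(m).
Pure AR (q = 0): c_0 = sigma^2 = 3, c_k = 0 for k >= 1.
Equations for k = 0 and k = 1 (AR order 1):
  gamma(0) = phi_1 gamma(1) + c_0
  gamma(1) = phi_1 gamma(0) + c_1
Substituting the second into the first: gamma(0) (1 - phi_1^2) = c_0 + phi_1 c_1, so
  gamma(0) = c_0 / (1 - phi_1^2) = 3 / (1 - (-0.428)^2) = 3 / 0.816816 = 3.672798.
  gamma(1) = phi_1 gamma(0) = (-0.428)(3.672798) = -1.571957.
Therefore gamma(1) = -1.5720 (to 4 decimal places).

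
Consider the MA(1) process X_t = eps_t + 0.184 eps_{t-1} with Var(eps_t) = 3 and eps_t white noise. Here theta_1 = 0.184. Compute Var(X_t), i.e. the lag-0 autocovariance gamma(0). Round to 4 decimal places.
\gamma(0) = 3.1016

For an MA(q) process X_t = eps_t + sum_i theta_i eps_{t-i} with
Var(eps_t) = sigma^2, the variance is
  gamma(0) = sigma^2 * (1 + sum_i theta_i^2).
  sum_i theta_i^2 = (0.184)^2 = 0.033856.
  gamma(0) = 3 * (1 + 0.033856) = 3 * 1.033856 = 3.101568, which rounds to 3.1016.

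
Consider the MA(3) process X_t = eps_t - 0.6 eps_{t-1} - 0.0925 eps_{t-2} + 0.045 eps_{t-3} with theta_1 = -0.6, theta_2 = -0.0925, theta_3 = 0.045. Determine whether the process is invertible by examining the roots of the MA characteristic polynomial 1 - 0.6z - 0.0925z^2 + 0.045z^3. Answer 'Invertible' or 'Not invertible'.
\text{Invertible}

The MA(q) characteristic polynomial is P(z) = 1 - 0.6z - 0.0925z^2 + 0.045z^3.
Invertibility requires all roots to lie outside the unit circle, i.e. |z| > 1 for every root.
Degree 3: look for a simple real root z0 first, then factor out (1 - z/z0) and solve the remaining quadratic.
Testing z0 = 4: P(4) = 1 + (-0.6)(4) + (-0.0925)(4)^2 + (0.045)(4)^3
  = 1 + (-2.4) + (-1.48) + (2.88) = 0.  So z_0 = 4 is a root, |z_0| = 4.
Divide out the factor (1 - 0.25 z) = (1 - z/z0) (since 1/z0 = 0.25):
  P(z) = (1 - 0.25 z)(1 + (-0.35) z + (-0.18) z^2)
  [check: z-coef -0.35 - (0.25) = -0.6; z^2-coef -0.18 - (0.25)(-0.35) = -0.0925; z^3-coef -(0.25)(-0.18) = 0.045.]
Remaining roots from the quadratic factor 1 + (-0.35) z + (-0.18) z^2:
  Set 1 + (-0.35) z + (-0.18) z^2 = 0, i.e. a z^2 + b z + c = 0 with a = -0.18, b = -0.35, c = 1.
  Discriminant D = b^2 - 4ac = (-0.35)^2 - 4*(-0.18)*1 = 0.1225 - (-0.72) = 0.8425.
  D >= 0, so the roots are real: z = (-b +/- sqrt(D)) / (2a) = (0.35 +/- 0.917878) / (-0.36).
    z_1 = (0.35 + 0.917878) / (-0.36) = -3.5219,   |z_1| = 3.5219.
    z_2 = (0.35 - 0.917878) / (-0.36) = 1.5774,   |z_2| = 1.5774.
Moduli of all roots: 4.0000, 3.5219, 1.5774.
All moduli strictly greater than 1? Yes.
Verdict: Invertible.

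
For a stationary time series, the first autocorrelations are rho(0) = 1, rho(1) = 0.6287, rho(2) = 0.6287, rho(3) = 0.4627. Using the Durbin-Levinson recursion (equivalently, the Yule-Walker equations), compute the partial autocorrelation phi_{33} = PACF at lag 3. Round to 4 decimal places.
\phi_{33} = -0.0441

The PACF at lag k is phi_{kk}, the last component of the solution
to the Yule-Walker system G_k phi = r_k where
  (G_k)_{ij} = rho(|i - j|), (r_k)_i = rho(i), i,j = 1..k.
Equivalently, Durbin-Levinson gives phi_{kk} iteratively:
  phi_{11} = rho(1)
  phi_{kk} = [rho(k) - sum_{j=1..k-1} phi_{k-1,j} rho(k-j)]
            / [1 - sum_{j=1..k-1} phi_{k-1,j} rho(j)],
  phi_{k,j} = phi_{k-1,j} - phi_{kk} phi_{k-1,k-j},  j = 1..k-1.
Step k = 1:
  phi_11 = rho(1) = 0.6287.
Step k = 2:
  phi_22 = [rho(2) - phi_11 rho(1)] / [1 - phi_11 rho(1)] = [0.6287 - (0.6287)(0.6287)] / [1 - (0.6287)(0.6287)]
         = 0.23343631 / 0.60473631 = 0.386013.
  Update: phi_21 = phi_11 - phi_22 phi_11 = 0.6287 - (0.386013)(0.6287) = 0.386013.
Step k = 3:
  phi_33 = [rho(3) - phi_21 rho(2) - phi_22 rho(1)] / [1 - phi_21 rho(1) - phi_22 rho(2)]
    numerator   = 0.4627 - (0.386013)(0.6287) - (0.386013)(0.6287) = -0.02267323
    denominator = 1 - (0.386013)(0.6287) - (0.386013)(0.6287) = 0.51462677
  phi_33 = -0.02267323 / 0.51462677 = -0.0441.
Therefore phi_{33} = -0.0441.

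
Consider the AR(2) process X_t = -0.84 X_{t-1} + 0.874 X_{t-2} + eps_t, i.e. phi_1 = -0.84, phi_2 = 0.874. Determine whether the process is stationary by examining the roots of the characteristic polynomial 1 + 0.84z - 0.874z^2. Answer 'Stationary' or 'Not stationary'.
\text{Not stationary}

The AR(p) characteristic polynomial is P(z) = 1 + 0.84z - 0.874z^2.
Stationarity requires all roots to lie outside the unit circle, i.e. |z| > 1 for every root.
Set 1 + (0.84) z + (-0.874) z^2 = 0, i.e. a z^2 + b z + c = 0 with a = -0.874, b = 0.84, c = 1.
Discriminant D = b^2 - 4ac = (0.84)^2 - 4*(-0.874)*1 = 0.7056 - (-3.496) = 4.2016.
D >= 0, so the roots are real: z = (-b +/- sqrt(D)) / (2a) = (-0.84 +/- 2.04978) / (-1.748).
  z_1 = (-0.84 + 2.04978) / (-1.748) = -0.6921,   |z_1| = 0.6921.
  z_2 = (-0.84 - 2.04978) / (-1.748) = 1.6532,   |z_2| = 1.6532.
Moduli of all roots: 0.6921, 1.6532.
All moduli strictly greater than 1? No.
Verdict: Not stationary.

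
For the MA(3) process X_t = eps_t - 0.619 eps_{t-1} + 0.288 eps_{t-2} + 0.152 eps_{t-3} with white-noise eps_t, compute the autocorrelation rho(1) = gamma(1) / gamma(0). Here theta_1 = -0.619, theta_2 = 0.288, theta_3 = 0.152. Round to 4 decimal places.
\rho(1) = -0.5060

For an MA(q) process with theta_0 = 1, the autocovariance is
  gamma(k) = sigma^2 * sum_{i=0..q-k} theta_i * theta_{i+k},
and rho(k) = gamma(k) / gamma(0). Sigma^2 cancels.
  numerator   = (1)*(-0.619) + (-0.619)*(0.288) + (0.288)*(0.152) = -0.753496.
  denominator = (1)^2 + (-0.619)^2 + (0.288)^2 + (0.152)^2 = 1.489209.
  rho(1) = -0.753496 / 1.489209 = -0.5060.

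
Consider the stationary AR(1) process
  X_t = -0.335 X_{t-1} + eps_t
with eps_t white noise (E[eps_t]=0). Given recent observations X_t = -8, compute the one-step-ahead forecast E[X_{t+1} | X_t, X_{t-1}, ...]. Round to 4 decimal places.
E[X_{t+1} \mid \mathcal F_t] = 2.6800

For an AR(p) model X_t = c + sum_i phi_i X_{t-i} + eps_t, the
one-step-ahead conditional mean is
  E[X_{t+1} | X_t, ...] = c + sum_i phi_i X_{t+1-i}.
Substitute known values:
  E[X_{t+1} | ...] = (-0.335) * (-8)
                   = 2.6800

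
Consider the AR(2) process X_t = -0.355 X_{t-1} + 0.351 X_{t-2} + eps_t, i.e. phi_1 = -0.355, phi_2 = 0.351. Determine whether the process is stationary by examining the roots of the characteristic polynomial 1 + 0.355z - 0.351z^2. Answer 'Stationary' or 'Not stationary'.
\text{Stationary}

The AR(p) characteristic polynomial is P(z) = 1 + 0.355z - 0.351z^2.
Stationarity requires all roots to lie outside the unit circle, i.e. |z| > 1 for every root.
Set 1 + (0.355) z + (-0.351) z^2 = 0, i.e. a z^2 + b z + c = 0 with a = -0.351, b = 0.355, c = 1.
Discriminant D = b^2 - 4ac = (0.355)^2 - 4*(-0.351)*1 = 0.126025 - (-1.404) = 1.530025.
D >= 0, so the roots are real: z = (-b +/- sqrt(D)) / (2a) = (-0.355 +/- 1.236942) / (-0.702).
  z_1 = (-0.355 + 1.236942) / (-0.702) = -1.2563,   |z_1| = 1.2563.
  z_2 = (-0.355 - 1.236942) / (-0.702) = 2.2677,   |z_2| = 2.2677.
Moduli of all roots: 1.2563, 2.2677.
All moduli strictly greater than 1? Yes.
Verdict: Stationary.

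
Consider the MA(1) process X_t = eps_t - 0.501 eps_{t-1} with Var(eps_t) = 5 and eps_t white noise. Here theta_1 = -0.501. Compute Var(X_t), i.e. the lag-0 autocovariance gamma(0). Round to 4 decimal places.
\gamma(0) = 6.2550

For an MA(q) process X_t = eps_t + sum_i theta_i eps_{t-i} with
Var(eps_t) = sigma^2, the variance is
  gamma(0) = sigma^2 * (1 + sum_i theta_i^2).
  sum_i theta_i^2 = (-0.501)^2 = 0.251001.
  gamma(0) = 5 * (1 + 0.251001) = 5 * 1.251001 = 6.255005, which rounds to 6.2550.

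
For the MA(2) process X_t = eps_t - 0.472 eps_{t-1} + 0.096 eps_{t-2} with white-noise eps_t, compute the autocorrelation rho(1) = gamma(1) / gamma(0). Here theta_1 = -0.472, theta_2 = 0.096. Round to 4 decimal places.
\rho(1) = -0.4199

For an MA(q) process with theta_0 = 1, the autocovariance is
  gamma(k) = sigma^2 * sum_{i=0..q-k} theta_i * theta_{i+k},
and rho(k) = gamma(k) / gamma(0). Sigma^2 cancels.
  numerator   = (1)*(-0.472) + (-0.472)*(0.096) = -0.517312.
  denominator = (1)^2 + (-0.472)^2 + (0.096)^2 = 1.232.
  rho(1) = -0.517312 / 1.232 = -0.4199.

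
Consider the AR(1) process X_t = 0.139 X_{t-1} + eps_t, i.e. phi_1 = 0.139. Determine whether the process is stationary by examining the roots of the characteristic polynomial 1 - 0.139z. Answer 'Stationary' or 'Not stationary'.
\text{Stationary}

The AR(p) characteristic polynomial is P(z) = 1 - 0.139z.
Stationarity requires all roots to lie outside the unit circle, i.e. |z| > 1 for every root.
This is linear in z: 1 + (-0.139) z = 0  =>  z = -1/(-0.139) = 7.194245,  |z| = 7.194245.
Moduli of all roots: 7.1942.
All moduli strictly greater than 1? Yes.
Verdict: Stationary.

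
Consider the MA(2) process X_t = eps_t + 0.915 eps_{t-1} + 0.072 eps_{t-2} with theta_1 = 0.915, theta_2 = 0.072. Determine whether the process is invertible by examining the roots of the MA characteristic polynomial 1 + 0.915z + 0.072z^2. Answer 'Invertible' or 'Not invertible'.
\text{Invertible}

The MA(q) characteristic polynomial is P(z) = 1 + 0.915z + 0.072z^2.
Invertibility requires all roots to lie outside the unit circle, i.e. |z| > 1 for every root.
Set 1 + (0.915) z + (0.072) z^2 = 0, i.e. a z^2 + b z + c = 0 with a = 0.072, b = 0.915, c = 1.
Discriminant D = b^2 - 4ac = (0.915)^2 - 4*(0.072)*1 = 0.837225 - (0.288) = 0.549225.
D >= 0, so the roots are real: z = (-b +/- sqrt(D)) / (2a) = (-0.915 +/- 0.741097) / (0.144).
  z_1 = (-0.915 + 0.741097) / (0.144) = -1.2077,   |z_1| = 1.2077.
  z_2 = (-0.915 - 0.741097) / (0.144) = -11.5007,   |z_2| = 11.5007.
Moduli of all roots: 1.2077, 11.5007.
All moduli strictly greater than 1? Yes.
Verdict: Invertible.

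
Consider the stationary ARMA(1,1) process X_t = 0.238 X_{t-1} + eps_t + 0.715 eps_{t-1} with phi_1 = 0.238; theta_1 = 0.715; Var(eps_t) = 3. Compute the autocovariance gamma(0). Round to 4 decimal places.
\gamma(0) = 5.8882

Multiply the model equation by X_{t-k} and take expectations. With theta_0 = psi_0 = 1 and psi_j the MA(infinity) weights, this gives
  gamma(k) - sum_i phi_i gamma(k-i) = c_k,
  c_k = sigma^2 * sum_{j=k..q} theta_j psi_{j-k}   (c_k = 0 for k > q),
using gamma(-m) = gamma(m).
psi-weights needed (psi_j = theta_j + sum_i phi_i psi_{j-i}):
  psi_1 = theta_1 + phi_1 = 0.715 + (0.238) = 0.953
Right-hand sides:
  c_0 = sigma^2 (1 + theta_1 psi_1) = 3 * (1 + (0.715)(0.953)) = 3 * 1.681395 = 5.044185
  c_1 = sigma^2 theta_1 = 3 * (0.715) = 2.145
  c_2 = 0
Equations for k = 0 and k = 1 (AR order 1):
  gamma(0) = phi_1 gamma(1) + c_0
  gamma(1) = phi_1 gamma(0) + c_1
Substituting the second into the first: gamma(0) (1 - phi_1^2) = c_0 + phi_1 c_1, so
  gamma(0) = (c_0 + phi_1 c_1) / (1 - phi_1^2) = (5.044185 + (0.238)(2.145)) / (1 - (0.238)^2) = 5.554695 / 0.943356 = 5.888228.
Therefore gamma(0) = 5.8882 (to 4 decimal places).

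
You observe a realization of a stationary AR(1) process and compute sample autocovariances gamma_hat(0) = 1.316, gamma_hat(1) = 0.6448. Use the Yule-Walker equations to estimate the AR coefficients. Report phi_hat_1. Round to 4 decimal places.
\hat\phi_{1} = 0.4900

The Yule-Walker equations for an AR(p) process read, in matrix form,
  Gamma_p phi = r_p,   with   (Gamma_p)_{ij} = gamma(|i - j|),
                       (r_p)_i = gamma(i),   i,j = 1..p.
Substitute the sample gammas (Toeplitz matrix and right-hand side of size 1):
  Gamma_p = [[1.316]]
  r_p     = [0.6448]
With p = 1 this is the single equation gamma(0) phi_1 = gamma(1):
  phi_hat_1 = gamma(1) / gamma(0) = 0.6448 / 1.316 = 0.4900.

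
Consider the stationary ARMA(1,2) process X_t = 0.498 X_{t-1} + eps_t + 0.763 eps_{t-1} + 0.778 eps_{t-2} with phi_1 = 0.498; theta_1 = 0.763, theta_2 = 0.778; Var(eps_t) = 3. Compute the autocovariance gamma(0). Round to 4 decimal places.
\gamma(0) = 15.6565

Multiply the model equation by X_{t-k} and take expectations. With theta_0 = psi_0 = 1 and psi_j the MA(infinity) weights, this gives
  gamma(k) - sum_i phi_i gamma(k-i) = c_k,
  c_k = sigma^2 * sum_{j=k..q} theta_j psi_{j-k}   (c_k = 0 for k > q),
using gamma(-m) = gamma(m).
psi-weights needed (psi_j = theta_j + sum_i phi_i psi_{j-i}):
  psi_1 = theta_1 + phi_1 = 0.763 + (0.498) = 1.261
  psi_2 = theta_2 + phi_1 psi_1 = 0.778 + (0.498)(1.261) = 1.405978
Right-hand sides:
  c_0 = sigma^2 (1 + theta_1 psi_1 + theta_2 psi_2) = 3 * (1 + (0.763)(1.261) + (0.778)(1.405978)) = 3 * 3.055994 = 9.167982
  c_1 = sigma^2 (theta_1 + theta_2 psi_1) = 3 * (0.763 + (0.778)(1.261)) = 5.232174
  c_2 = sigma^2 theta_2 = 3 * (0.778) = 2.334
Equations for k = 0 and k = 1 (AR order 1):
  gamma(0) = phi_1 gamma(1) + c_0
  gamma(1) = phi_1 gamma(0) + c_1
Substituting the second into the first: gamma(0) (1 - phi_1^2) = c_0 + phi_1 c_1, so
  gamma(0) = (c_0 + phi_1 c_1) / (1 - phi_1^2) = (9.167982 + (0.498)(5.232174)) / (1 - (0.498)^2) = 11.773604 / 0.751996 = 15.656472.
Therefore gamma(0) = 15.6565 (to 4 decimal places).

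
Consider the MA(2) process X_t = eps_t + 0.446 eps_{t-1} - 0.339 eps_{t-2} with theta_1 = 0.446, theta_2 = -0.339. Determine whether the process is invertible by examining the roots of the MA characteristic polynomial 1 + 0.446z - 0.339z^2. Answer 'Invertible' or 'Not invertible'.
\text{Invertible}

The MA(q) characteristic polynomial is P(z) = 1 + 0.446z - 0.339z^2.
Invertibility requires all roots to lie outside the unit circle, i.e. |z| > 1 for every root.
Set 1 + (0.446) z + (-0.339) z^2 = 0, i.e. a z^2 + b z + c = 0 with a = -0.339, b = 0.446, c = 1.
Discriminant D = b^2 - 4ac = (0.446)^2 - 4*(-0.339)*1 = 0.198916 - (-1.356) = 1.554916.
D >= 0, so the roots are real: z = (-b +/- sqrt(D)) / (2a) = (-0.446 +/- 1.246963) / (-0.678).
  z_1 = (-0.446 + 1.246963) / (-0.678) = -1.1814,   |z_1| = 1.1814.
  z_2 = (-0.446 - 1.246963) / (-0.678) = 2.497,   |z_2| = 2.497.
Moduli of all roots: 1.1814, 2.4970.
All moduli strictly greater than 1? Yes.
Verdict: Invertible.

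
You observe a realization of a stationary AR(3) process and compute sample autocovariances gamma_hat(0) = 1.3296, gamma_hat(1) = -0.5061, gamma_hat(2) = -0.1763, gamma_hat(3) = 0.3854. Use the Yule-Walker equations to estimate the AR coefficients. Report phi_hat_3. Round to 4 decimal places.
\hat\phi_{3} = 0.1300

The Yule-Walker equations for an AR(p) process read, in matrix form,
  Gamma_p phi = r_p,   with   (Gamma_p)_{ij} = gamma(|i - j|),
                       (r_p)_i = gamma(i),   i,j = 1..p.
Substitute the sample gammas (Toeplitz matrix and right-hand side of size 3):
  Gamma_p = [[1.3296, -0.5061, -0.1763], [-0.5061, 1.3296, -0.5061], [-0.1763, -0.5061, 1.3296]]
  r_p     = [-0.5061, -0.1763, 0.3854]
Written out (R1..R3):
  (R1) 1.3296 phi_1 - 0.5061 phi_2 - 0.1763 phi_3 = -0.5061
  (R2) -0.5061 phi_1 + 1.3296 phi_2 - 0.5061 phi_3 = -0.1763
  (R3) -0.1763 phi_1 - 0.5061 phi_2 + 1.3296 phi_3 = 0.3854
Gaussian elimination:
  R2 <- R2 - (-0.5061/1.3296) R1 = R2 - (-0.380641) R1:  1.136958 phi_2 - 0.573207 phi_3 = -0.368942
  R3 <- R3 - (-0.1763/1.3296) R1 = R3 - (-0.132596) R1:  -0.573207 phi_2 + 1.306223 phi_3 = 0.318293
  R3 <- R3 - (-0.573207/1.136958) R2 = R3 - (-0.504159) R2:  1.017236 phi_3 = 0.132288
Back-substitution:
  phi_hat_3 = 0.132288 / 1.017236 = 0.130046
  phi_hat_2 = (-0.368942 - (-0.573207)(0.130046)) / 1.136958 = -0.258936
  phi_hat_1 = (-0.5061 - (-0.5061)(-0.258936) - (-0.1763)(0.130046)) / 1.3296 = -0.461959
So phi_hat = [-0.4620, -0.2589, 0.1300].
Therefore phi_hat_3 = 0.1300.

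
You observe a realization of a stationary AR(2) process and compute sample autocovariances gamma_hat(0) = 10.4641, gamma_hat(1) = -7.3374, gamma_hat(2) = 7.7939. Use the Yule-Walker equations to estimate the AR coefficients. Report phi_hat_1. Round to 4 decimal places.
\hat\phi_{1} = -0.3520

The Yule-Walker equations for an AR(p) process read, in matrix form,
  Gamma_p phi = r_p,   with   (Gamma_p)_{ij} = gamma(|i - j|),
                       (r_p)_i = gamma(i),   i,j = 1..p.
Substitute the sample gammas (Toeplitz matrix and right-hand side of size 2):
  Gamma_p = [[10.4641, -7.3374], [-7.3374, 10.4641]]
  r_p     = [-7.3374, 7.7939]
Written out:
  10.4641 phi_1 - 7.3374 phi_2 = -7.3374
  -7.3374 phi_1 + 10.4641 phi_2 = 7.7939
Solve by Cramer's rule:
  det = gamma(0)^2 - gamma(1)^2 = (10.4641)^2 - (-7.3374)^2 = 109.49738881 - 53.83743876 = 55.65995005
  phi_hat_1 = [gamma(1) gamma(0) - gamma(1) gamma(2)] / det = [(-7.3374)(10.4641) - (-7.3374)(7.7939)] / 55.65995005 = -19.59232548 / 55.65995005 = -0.352
  phi_hat_2 = [gamma(0) gamma(2) - gamma(1)^2] / det = [(10.4641)(7.7939) - (-7.3374)^2] / 55.65995005 = 27.71871023 / 55.65995005 = 0.498
So phi_hat = [-0.3520, 0.4980].
Therefore phi_hat_1 = -0.3520.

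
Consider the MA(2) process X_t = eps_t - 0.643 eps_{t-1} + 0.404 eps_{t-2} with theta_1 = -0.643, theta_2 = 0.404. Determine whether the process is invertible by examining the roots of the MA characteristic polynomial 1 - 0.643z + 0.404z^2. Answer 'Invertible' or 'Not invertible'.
\text{Invertible}

The MA(q) characteristic polynomial is P(z) = 1 - 0.643z + 0.404z^2.
Invertibility requires all roots to lie outside the unit circle, i.e. |z| > 1 for every root.
Set 1 + (-0.643) z + (0.404) z^2 = 0, i.e. a z^2 + b z + c = 0 with a = 0.404, b = -0.643, c = 1.
Discriminant D = b^2 - 4ac = (-0.643)^2 - 4*(0.404)*1 = 0.413449 - (1.616) = -1.202551.
D < 0, so the roots are the complex-conjugate pair z = (-b +/- i sqrt(-D)) / (2a) = 0.7958 +/- 1.3572i.
For a conjugate pair |z|^2 = z * conj(z) = (product of roots) = c/a = 1/(0.404) = 2.475248, so |z| = sqrt(2.475248) = 1.5733 for both roots.
Moduli of all roots: 1.5733, 1.5733.
All moduli strictly greater than 1? Yes.
Verdict: Invertible.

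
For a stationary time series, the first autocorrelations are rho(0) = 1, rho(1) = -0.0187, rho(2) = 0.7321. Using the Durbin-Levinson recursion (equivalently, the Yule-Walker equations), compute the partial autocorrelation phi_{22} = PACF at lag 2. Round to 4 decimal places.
\phi_{22} = 0.7320

The PACF at lag k is phi_{kk}, the last component of the solution
to the Yule-Walker system G_k phi = r_k where
  (G_k)_{ij} = rho(|i - j|), (r_k)_i = rho(i), i,j = 1..k.
Equivalently, Durbin-Levinson gives phi_{kk} iteratively:
  phi_{11} = rho(1)
  phi_{kk} = [rho(k) - sum_{j=1..k-1} phi_{k-1,j} rho(k-j)]
            / [1 - sum_{j=1..k-1} phi_{k-1,j} rho(j)],
  phi_{k,j} = phi_{k-1,j} - phi_{kk} phi_{k-1,k-j},  j = 1..k-1.
Step k = 1:
  phi_11 = rho(1) = -0.0187.
Step k = 2:
  phi_22 = [rho(2) - phi_11 rho(1)] / [1 - phi_11 rho(1)] = [0.7321 - (-0.0187)(-0.0187)] / [1 - (-0.0187)(-0.0187)]
         = 0.73175031 / 0.99965031 = 0.732.
Therefore phi_{22} = 0.7320.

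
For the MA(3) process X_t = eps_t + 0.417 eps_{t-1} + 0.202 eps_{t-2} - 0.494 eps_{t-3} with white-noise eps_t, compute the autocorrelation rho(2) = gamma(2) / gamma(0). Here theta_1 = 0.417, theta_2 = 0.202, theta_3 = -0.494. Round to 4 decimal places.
\rho(2) = -0.0027

For an MA(q) process with theta_0 = 1, the autocovariance is
  gamma(k) = sigma^2 * sum_{i=0..q-k} theta_i * theta_{i+k},
and rho(k) = gamma(k) / gamma(0). Sigma^2 cancels.
  numerator   = (1)*(0.202) + (0.417)*(-0.494) = -0.003998.
  denominator = (1)^2 + (0.417)^2 + (0.202)^2 + (-0.494)^2 = 1.458729.
  rho(2) = -0.003998 / 1.458729 = -0.0027.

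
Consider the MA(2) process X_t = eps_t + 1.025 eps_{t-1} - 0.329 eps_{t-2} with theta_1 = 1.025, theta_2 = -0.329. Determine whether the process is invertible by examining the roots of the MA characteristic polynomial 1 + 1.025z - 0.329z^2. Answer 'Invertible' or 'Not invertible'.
\text{Not invertible}

The MA(q) characteristic polynomial is P(z) = 1 + 1.025z - 0.329z^2.
Invertibility requires all roots to lie outside the unit circle, i.e. |z| > 1 for every root.
Set 1 + (1.025) z + (-0.329) z^2 = 0, i.e. a z^2 + b z + c = 0 with a = -0.329, b = 1.025, c = 1.
Discriminant D = b^2 - 4ac = (1.025)^2 - 4*(-0.329)*1 = 1.050625 - (-1.316) = 2.366625.
D >= 0, so the roots are real: z = (-b +/- sqrt(D)) / (2a) = (-1.025 +/- 1.538384) / (-0.658).
  z_1 = (-1.025 + 1.538384) / (-0.658) = -0.7802,   |z_1| = 0.7802.
  z_2 = (-1.025 - 1.538384) / (-0.658) = 3.8957,   |z_2| = 3.8957.
Moduli of all roots: 0.7802, 3.8957.
All moduli strictly greater than 1? No.
Verdict: Not invertible.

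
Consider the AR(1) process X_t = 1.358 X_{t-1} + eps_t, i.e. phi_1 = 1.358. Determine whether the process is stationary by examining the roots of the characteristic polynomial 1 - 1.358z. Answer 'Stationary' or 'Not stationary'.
\text{Not stationary}

The AR(p) characteristic polynomial is P(z) = 1 - 1.358z.
Stationarity requires all roots to lie outside the unit circle, i.e. |z| > 1 for every root.
This is linear in z: 1 + (-1.358) z = 0  =>  z = -1/(-1.358) = 0.736377,  |z| = 0.736377.
Moduli of all roots: 0.7364.
All moduli strictly greater than 1? No.
Verdict: Not stationary.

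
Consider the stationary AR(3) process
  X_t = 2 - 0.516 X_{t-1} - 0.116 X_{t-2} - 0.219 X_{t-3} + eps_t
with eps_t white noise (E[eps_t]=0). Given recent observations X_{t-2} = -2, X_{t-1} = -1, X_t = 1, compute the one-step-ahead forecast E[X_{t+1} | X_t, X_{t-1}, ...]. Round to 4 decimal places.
E[X_{t+1} \mid \mathcal F_t] = 2.0380

For an AR(p) model X_t = c + sum_i phi_i X_{t-i} + eps_t, the
one-step-ahead conditional mean is
  E[X_{t+1} | X_t, ...] = c + sum_i phi_i X_{t+1-i}.
Substitute known values:
  E[X_{t+1} | ...] = 2 + (-0.516) * (1) + (-0.116) * (-1) + (-0.219) * (-2)
                   = 2.0380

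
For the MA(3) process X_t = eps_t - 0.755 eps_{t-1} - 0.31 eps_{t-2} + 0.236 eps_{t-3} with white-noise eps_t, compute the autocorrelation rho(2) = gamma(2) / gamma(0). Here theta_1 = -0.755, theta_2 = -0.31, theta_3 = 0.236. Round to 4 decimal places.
\rho(2) = -0.2835

For an MA(q) process with theta_0 = 1, the autocovariance is
  gamma(k) = sigma^2 * sum_{i=0..q-k} theta_i * theta_{i+k},
and rho(k) = gamma(k) / gamma(0). Sigma^2 cancels.
  numerator   = (1)*(-0.31) + (-0.755)*(0.236) = -0.48818.
  denominator = (1)^2 + (-0.755)^2 + (-0.31)^2 + (0.236)^2 = 1.721821.
  rho(2) = -0.48818 / 1.721821 = -0.2835.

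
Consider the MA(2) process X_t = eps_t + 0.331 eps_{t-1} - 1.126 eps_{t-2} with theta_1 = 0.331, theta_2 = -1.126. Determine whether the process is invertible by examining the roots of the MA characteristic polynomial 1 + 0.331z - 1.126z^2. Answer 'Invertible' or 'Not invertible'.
\text{Not invertible}

The MA(q) characteristic polynomial is P(z) = 1 + 0.331z - 1.126z^2.
Invertibility requires all roots to lie outside the unit circle, i.e. |z| > 1 for every root.
Set 1 + (0.331) z + (-1.126) z^2 = 0, i.e. a z^2 + b z + c = 0 with a = -1.126, b = 0.331, c = 1.
Discriminant D = b^2 - 4ac = (0.331)^2 - 4*(-1.126)*1 = 0.109561 - (-4.504) = 4.613561.
D >= 0, so the roots are real: z = (-b +/- sqrt(D)) / (2a) = (-0.331 +/- 2.14792) / (-2.252).
  z_1 = (-0.331 + 2.14792) / (-2.252) = -0.8068,   |z_1| = 0.8068.
  z_2 = (-0.331 - 2.14792) / (-2.252) = 1.1008,   |z_2| = 1.1008.
Moduli of all roots: 0.8068, 1.1008.
All moduli strictly greater than 1? No.
Verdict: Not invertible.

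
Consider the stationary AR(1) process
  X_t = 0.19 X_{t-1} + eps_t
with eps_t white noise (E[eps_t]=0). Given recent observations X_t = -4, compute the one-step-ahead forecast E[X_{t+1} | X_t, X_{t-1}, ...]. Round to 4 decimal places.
E[X_{t+1} \mid \mathcal F_t] = -0.7600

For an AR(p) model X_t = c + sum_i phi_i X_{t-i} + eps_t, the
one-step-ahead conditional mean is
  E[X_{t+1} | X_t, ...] = c + sum_i phi_i X_{t+1-i}.
Substitute known values:
  E[X_{t+1} | ...] = (0.19) * (-4)
                   = -0.7600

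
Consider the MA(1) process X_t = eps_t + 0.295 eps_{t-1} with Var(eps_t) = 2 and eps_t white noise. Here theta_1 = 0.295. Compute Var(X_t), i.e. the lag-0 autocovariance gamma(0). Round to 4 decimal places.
\gamma(0) = 2.1741

For an MA(q) process X_t = eps_t + sum_i theta_i eps_{t-i} with
Var(eps_t) = sigma^2, the variance is
  gamma(0) = sigma^2 * (1 + sum_i theta_i^2).
  sum_i theta_i^2 = (0.295)^2 = 0.087025.
  gamma(0) = 2 * (1 + 0.087025) = 2 * 1.087025 = 2.17405, which rounds to 2.1741.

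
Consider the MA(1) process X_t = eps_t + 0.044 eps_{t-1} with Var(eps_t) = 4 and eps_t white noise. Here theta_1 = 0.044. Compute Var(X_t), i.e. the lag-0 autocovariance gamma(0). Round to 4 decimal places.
\gamma(0) = 4.0077

For an MA(q) process X_t = eps_t + sum_i theta_i eps_{t-i} with
Var(eps_t) = sigma^2, the variance is
  gamma(0) = sigma^2 * (1 + sum_i theta_i^2).
  sum_i theta_i^2 = (0.044)^2 = 0.001936.
  gamma(0) = 4 * (1 + 0.001936) = 4 * 1.001936 = 4.007744, which rounds to 4.0077.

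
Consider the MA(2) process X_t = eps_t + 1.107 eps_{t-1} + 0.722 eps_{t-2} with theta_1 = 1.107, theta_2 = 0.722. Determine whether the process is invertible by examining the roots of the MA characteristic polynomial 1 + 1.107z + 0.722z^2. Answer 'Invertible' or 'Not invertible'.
\text{Invertible}

The MA(q) characteristic polynomial is P(z) = 1 + 1.107z + 0.722z^2.
Invertibility requires all roots to lie outside the unit circle, i.e. |z| > 1 for every root.
Set 1 + (1.107) z + (0.722) z^2 = 0, i.e. a z^2 + b z + c = 0 with a = 0.722, b = 1.107, c = 1.
Discriminant D = b^2 - 4ac = (1.107)^2 - 4*(0.722)*1 = 1.225449 - (2.888) = -1.662551.
D < 0, so the roots are the complex-conjugate pair z = (-b +/- i sqrt(-D)) / (2a) = -0.7666 +/- 0.8929i.
For a conjugate pair |z|^2 = z * conj(z) = (product of roots) = c/a = 1/(0.722) = 1.385042, so |z| = sqrt(1.385042) = 1.1769 for both roots.
Moduli of all roots: 1.1769, 1.1769.
All moduli strictly greater than 1? Yes.
Verdict: Invertible.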